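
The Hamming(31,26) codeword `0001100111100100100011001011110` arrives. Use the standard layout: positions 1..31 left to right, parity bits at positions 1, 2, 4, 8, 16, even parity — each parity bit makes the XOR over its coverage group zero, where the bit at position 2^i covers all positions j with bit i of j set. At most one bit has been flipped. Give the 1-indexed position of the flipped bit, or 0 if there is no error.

s1: b1⊕b3⊕b5⊕b7⊕b9⊕b11⊕b13⊕b15⊕b17⊕b19⊕b21⊕b23⊕b25⊕b27⊕b29⊕b31 = 0⊕0⊕1⊕0⊕1⊕1⊕0⊕0⊕1⊕0⊕1⊕0⊕1⊕1⊕1⊕0 = 0
s2: b2⊕b3⊕b6⊕b7⊕b10⊕b11⊕b14⊕b15⊕b18⊕b19⊕b22⊕b23⊕b26⊕b27⊕b30⊕b31 = 0⊕0⊕0⊕0⊕1⊕1⊕1⊕0⊕0⊕0⊕1⊕0⊕0⊕1⊕1⊕0 = 0
s4: b4⊕b5⊕b6⊕b7⊕b12⊕b13⊕b14⊕b15⊕b20⊕b21⊕b22⊕b23⊕b28⊕b29⊕b30⊕b31 = 1⊕1⊕0⊕0⊕0⊕0⊕1⊕0⊕0⊕1⊕1⊕0⊕1⊕1⊕1⊕0 = 0
s8: b8⊕b9⊕b10⊕b11⊕b12⊕b13⊕b14⊕b15⊕b24⊕b25⊕b26⊕b27⊕b28⊕b29⊕b30⊕b31 = 1⊕1⊕1⊕1⊕0⊕0⊕1⊕0⊕0⊕1⊕0⊕1⊕1⊕1⊕1⊕0 = 0
s16: b16⊕b17⊕b18⊕b19⊕b20⊕b21⊕b22⊕b23⊕b24⊕b25⊕b26⊕b27⊕b28⊕b29⊕b30⊕b31 = 0⊕1⊕0⊕0⊕0⊕1⊕1⊕0⊕0⊕1⊕0⊕1⊕1⊕1⊕1⊕0 = 0
Syndrome (s16...s1) = 00000 → position 0 (no error).

0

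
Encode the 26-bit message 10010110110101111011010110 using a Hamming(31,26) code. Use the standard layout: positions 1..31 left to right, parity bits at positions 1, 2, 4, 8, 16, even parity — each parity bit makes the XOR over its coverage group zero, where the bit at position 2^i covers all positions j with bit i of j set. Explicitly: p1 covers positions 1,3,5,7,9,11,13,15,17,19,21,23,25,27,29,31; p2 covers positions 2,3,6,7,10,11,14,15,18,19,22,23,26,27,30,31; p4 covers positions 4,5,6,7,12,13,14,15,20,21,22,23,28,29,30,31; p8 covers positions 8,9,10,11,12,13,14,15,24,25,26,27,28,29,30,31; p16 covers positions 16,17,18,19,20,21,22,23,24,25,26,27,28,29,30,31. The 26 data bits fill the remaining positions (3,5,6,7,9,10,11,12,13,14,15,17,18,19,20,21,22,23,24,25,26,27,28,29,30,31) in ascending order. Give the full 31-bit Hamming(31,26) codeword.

Place data bits at non-power-of-two positions: b3=1, b5=0, b6=0, b7=1, b9=0, b10=1, b11=1, b12=0, b13=1, b14=1, b15=0, b17=1, b18=0, b19=1, b20=1, b21=1, b22=1, b23=0, b24=1, b25=1, b26=0, b27=1, b28=0, b29=1, b30=1, b31=0.
p1 = XOR of data positions {3,5,7,9,11,13,15,17,19,21,23,25,27,29,31} = 1⊕0⊕1⊕0⊕1⊕1⊕0⊕1⊕1⊕1⊕0⊕1⊕1⊕1⊕0 = 0
p2 = XOR of data positions {3,6,7,10,11,14,15,18,19,22,23,26,27,30,31} = 1⊕0⊕1⊕1⊕1⊕1⊕0⊕0⊕1⊕1⊕0⊕0⊕1⊕1⊕0 = 1
p4 = XOR of data positions {5,6,7,12,13,14,15,20,21,22,23,28,29,30,31} = 0⊕0⊕1⊕0⊕1⊕1⊕0⊕1⊕1⊕1⊕0⊕0⊕1⊕1⊕0 = 0
p8 = XOR of data positions {9,10,11,12,13,14,15,24,25,26,27,28,29,30,31} = 0⊕1⊕1⊕0⊕1⊕1⊕0⊕1⊕1⊕0⊕1⊕0⊕1⊕1⊕0 = 1
p16 = XOR of data positions {17,18,19,20,21,22,23,24,25,26,27,28,29,30,31} = 1⊕0⊕1⊕1⊕1⊕1⊕0⊕1⊕1⊕0⊕1⊕0⊕1⊕1⊕0 = 0
Codeword b1..b31 = 0110001101101100101111011010110

0110001101101100101111011010110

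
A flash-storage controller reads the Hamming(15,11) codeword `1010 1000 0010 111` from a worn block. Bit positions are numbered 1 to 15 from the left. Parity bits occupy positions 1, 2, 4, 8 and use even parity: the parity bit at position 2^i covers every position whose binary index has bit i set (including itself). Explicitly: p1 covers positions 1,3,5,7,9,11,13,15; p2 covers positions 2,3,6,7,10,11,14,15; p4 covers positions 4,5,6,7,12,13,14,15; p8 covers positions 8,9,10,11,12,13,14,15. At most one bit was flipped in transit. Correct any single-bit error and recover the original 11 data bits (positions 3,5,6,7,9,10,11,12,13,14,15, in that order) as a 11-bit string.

11000010111

s1: b1⊕b3⊕b5⊕b7⊕b9⊕b11⊕b13⊕b15 = 1⊕1⊕1⊕0⊕0⊕1⊕1⊕1 = 0
s2: b2⊕b3⊕b6⊕b7⊕b10⊕b11⊕b14⊕b15 = 0⊕1⊕0⊕0⊕0⊕1⊕1⊕1 = 0
s4: b4⊕b5⊕b6⊕b7⊕b12⊕b13⊕b14⊕b15 = 0⊕1⊕0⊕0⊕0⊕1⊕1⊕1 = 0
s8: b8⊕b9⊕b10⊕b11⊕b12⊕b13⊕b14⊕b15 = 0⊕0⊕0⊕1⊕0⊕1⊕1⊕1 = 0
Syndrome (s8...s1) = 0000 → position 0 (no error).
No correction needed.
Data bits at positions 3,5,6,7,9,10,11,12,13,14,15: 11000010111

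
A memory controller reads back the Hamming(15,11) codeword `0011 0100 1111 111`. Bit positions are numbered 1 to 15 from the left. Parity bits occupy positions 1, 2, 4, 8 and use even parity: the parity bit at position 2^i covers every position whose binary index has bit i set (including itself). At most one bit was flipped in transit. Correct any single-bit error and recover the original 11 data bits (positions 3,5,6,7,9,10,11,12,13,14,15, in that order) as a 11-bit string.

s1: b1⊕b3⊕b5⊕b7⊕b9⊕b11⊕b13⊕b15 = 0⊕1⊕0⊕0⊕1⊕1⊕1⊕1 = 1
s2: b2⊕b3⊕b6⊕b7⊕b10⊕b11⊕b14⊕b15 = 0⊕1⊕1⊕0⊕1⊕1⊕1⊕1 = 0
s4: b4⊕b5⊕b6⊕b7⊕b12⊕b13⊕b14⊕b15 = 1⊕0⊕1⊕0⊕1⊕1⊕1⊕1 = 0
s8: b8⊕b9⊕b10⊕b11⊕b12⊕b13⊕b14⊕b15 = 0⊕1⊕1⊕1⊕1⊕1⊕1⊕1 = 1
Syndrome (s8...s1) = 1001 → position 9.
Flip bit 9: corrected codeword = 001101000111111
Data bits at positions 3,5,6,7,9,10,11,12,13,14,15: 10100111111

10100111111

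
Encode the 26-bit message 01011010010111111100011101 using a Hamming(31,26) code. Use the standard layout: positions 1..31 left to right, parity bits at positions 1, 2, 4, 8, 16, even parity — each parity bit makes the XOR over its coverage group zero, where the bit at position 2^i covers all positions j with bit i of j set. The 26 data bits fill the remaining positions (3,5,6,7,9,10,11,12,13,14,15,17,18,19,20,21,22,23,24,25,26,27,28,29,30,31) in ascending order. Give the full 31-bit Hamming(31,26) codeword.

1100101110100101111111100011101

Place data bits at non-power-of-two positions: b3=0, b5=1, b6=0, b7=1, b9=1, b10=0, b11=1, b12=0, b13=0, b14=1, b15=0, b17=1, b18=1, b19=1, b20=1, b21=1, b22=1, b23=1, b24=0, b25=0, b26=0, b27=1, b28=1, b29=1, b30=0, b31=1.
p1 = XOR of data positions {3,5,7,9,11,13,15,17,19,21,23,25,27,29,31} = 0⊕1⊕1⊕1⊕1⊕0⊕0⊕1⊕1⊕1⊕1⊕0⊕1⊕1⊕1 = 1
p2 = XOR of data positions {3,6,7,10,11,14,15,18,19,22,23,26,27,30,31} = 0⊕0⊕1⊕0⊕1⊕1⊕0⊕1⊕1⊕1⊕1⊕0⊕1⊕0⊕1 = 1
p4 = XOR of data positions {5,6,7,12,13,14,15,20,21,22,23,28,29,30,31} = 1⊕0⊕1⊕0⊕0⊕1⊕0⊕1⊕1⊕1⊕1⊕1⊕1⊕0⊕1 = 0
p8 = XOR of data positions {9,10,11,12,13,14,15,24,25,26,27,28,29,30,31} = 1⊕0⊕1⊕0⊕0⊕1⊕0⊕0⊕0⊕0⊕1⊕1⊕1⊕0⊕1 = 1
p16 = XOR of data positions {17,18,19,20,21,22,23,24,25,26,27,28,29,30,31} = 1⊕1⊕1⊕1⊕1⊕1⊕1⊕0⊕0⊕0⊕1⊕1⊕1⊕0⊕1 = 1
Codeword b1..b31 = 1100101110100101111111100011101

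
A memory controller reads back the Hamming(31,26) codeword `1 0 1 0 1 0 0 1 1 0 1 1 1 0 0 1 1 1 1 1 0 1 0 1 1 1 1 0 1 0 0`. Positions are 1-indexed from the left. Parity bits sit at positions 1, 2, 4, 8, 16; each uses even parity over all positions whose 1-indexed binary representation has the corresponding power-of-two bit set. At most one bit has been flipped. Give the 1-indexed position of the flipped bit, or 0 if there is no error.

19

s1: b1⊕b3⊕b5⊕b7⊕b9⊕b11⊕b13⊕b15⊕b17⊕b19⊕b21⊕b23⊕b25⊕b27⊕b29⊕b31 = 1⊕1⊕1⊕0⊕1⊕1⊕1⊕0⊕1⊕1⊕0⊕0⊕1⊕1⊕1⊕0 = 1
s2: b2⊕b3⊕b6⊕b7⊕b10⊕b11⊕b14⊕b15⊕b18⊕b19⊕b22⊕b23⊕b26⊕b27⊕b30⊕b31 = 0⊕1⊕0⊕0⊕0⊕1⊕0⊕0⊕1⊕1⊕1⊕0⊕1⊕1⊕0⊕0 = 1
s4: b4⊕b5⊕b6⊕b7⊕b12⊕b13⊕b14⊕b15⊕b20⊕b21⊕b22⊕b23⊕b28⊕b29⊕b30⊕b31 = 0⊕1⊕0⊕0⊕1⊕1⊕0⊕0⊕1⊕0⊕1⊕0⊕0⊕1⊕0⊕0 = 0
s8: b8⊕b9⊕b10⊕b11⊕b12⊕b13⊕b14⊕b15⊕b24⊕b25⊕b26⊕b27⊕b28⊕b29⊕b30⊕b31 = 1⊕1⊕0⊕1⊕1⊕1⊕0⊕0⊕1⊕1⊕1⊕1⊕0⊕1⊕0⊕0 = 0
s16: b16⊕b17⊕b18⊕b19⊕b20⊕b21⊕b22⊕b23⊕b24⊕b25⊕b26⊕b27⊕b28⊕b29⊕b30⊕b31 = 1⊕1⊕1⊕1⊕1⊕0⊕1⊕0⊕1⊕1⊕1⊕1⊕0⊕1⊕0⊕0 = 1
Syndrome (s16...s1) = 10011 → position 19.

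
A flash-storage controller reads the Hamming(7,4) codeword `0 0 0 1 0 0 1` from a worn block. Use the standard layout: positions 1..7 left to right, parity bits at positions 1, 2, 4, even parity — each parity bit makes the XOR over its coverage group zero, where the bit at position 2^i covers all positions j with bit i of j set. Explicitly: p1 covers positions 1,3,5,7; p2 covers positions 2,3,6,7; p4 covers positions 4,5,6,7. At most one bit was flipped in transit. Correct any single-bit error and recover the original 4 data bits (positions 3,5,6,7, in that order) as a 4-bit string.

s1: b1⊕b3⊕b5⊕b7 = 0⊕0⊕0⊕1 = 1
s2: b2⊕b3⊕b6⊕b7 = 0⊕0⊕0⊕1 = 1
s4: b4⊕b5⊕b6⊕b7 = 1⊕0⊕0⊕1 = 0
Syndrome (s4...s1) = 011 → position 3.
Flip bit 3: corrected codeword = 0011001
Data bits at positions 3,5,6,7: 1001

1001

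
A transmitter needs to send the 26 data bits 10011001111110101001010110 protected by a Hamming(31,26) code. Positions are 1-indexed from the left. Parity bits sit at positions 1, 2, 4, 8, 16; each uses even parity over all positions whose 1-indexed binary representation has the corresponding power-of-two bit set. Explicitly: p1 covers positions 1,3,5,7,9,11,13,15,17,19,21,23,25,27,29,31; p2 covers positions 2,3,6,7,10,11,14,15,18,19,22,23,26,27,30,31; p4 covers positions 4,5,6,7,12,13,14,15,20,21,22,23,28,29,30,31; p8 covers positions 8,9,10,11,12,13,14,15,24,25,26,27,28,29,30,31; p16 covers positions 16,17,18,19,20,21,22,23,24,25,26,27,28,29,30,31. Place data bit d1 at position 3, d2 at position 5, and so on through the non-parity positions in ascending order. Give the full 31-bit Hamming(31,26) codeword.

1011001110011110110101001010110

Place data bits at non-power-of-two positions: b3=1, b5=0, b6=0, b7=1, b9=1, b10=0, b11=0, b12=1, b13=1, b14=1, b15=1, b17=1, b18=1, b19=0, b20=1, b21=0, b22=1, b23=0, b24=0, b25=1, b26=0, b27=1, b28=0, b29=1, b30=1, b31=0.
p1 = XOR of data positions {3,5,7,9,11,13,15,17,19,21,23,25,27,29,31} = 1⊕0⊕1⊕1⊕0⊕1⊕1⊕1⊕0⊕0⊕0⊕1⊕1⊕1⊕0 = 1
p2 = XOR of data positions {3,6,7,10,11,14,15,18,19,22,23,26,27,30,31} = 1⊕0⊕1⊕0⊕0⊕1⊕1⊕1⊕0⊕1⊕0⊕0⊕1⊕1⊕0 = 0
p4 = XOR of data positions {5,6,7,12,13,14,15,20,21,22,23,28,29,30,31} = 0⊕0⊕1⊕1⊕1⊕1⊕1⊕1⊕0⊕1⊕0⊕0⊕1⊕1⊕0 = 1
p8 = XOR of data positions {9,10,11,12,13,14,15,24,25,26,27,28,29,30,31} = 1⊕0⊕0⊕1⊕1⊕1⊕1⊕0⊕1⊕0⊕1⊕0⊕1⊕1⊕0 = 1
p16 = XOR of data positions {17,18,19,20,21,22,23,24,25,26,27,28,29,30,31} = 1⊕1⊕0⊕1⊕0⊕1⊕0⊕0⊕1⊕0⊕1⊕0⊕1⊕1⊕0 = 0
Codeword b1..b31 = 1011001110011110110101001010110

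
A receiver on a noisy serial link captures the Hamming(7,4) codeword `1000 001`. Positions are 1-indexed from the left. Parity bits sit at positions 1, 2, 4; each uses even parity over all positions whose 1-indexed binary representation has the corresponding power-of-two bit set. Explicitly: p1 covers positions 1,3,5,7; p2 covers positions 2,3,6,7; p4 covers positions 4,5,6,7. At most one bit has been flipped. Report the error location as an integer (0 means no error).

s1: b1⊕b3⊕b5⊕b7 = 1⊕0⊕0⊕1 = 0
s2: b2⊕b3⊕b6⊕b7 = 0⊕0⊕0⊕1 = 1
s4: b4⊕b5⊕b6⊕b7 = 0⊕0⊕0⊕1 = 1
Syndrome (s4...s1) = 110 → position 6.

6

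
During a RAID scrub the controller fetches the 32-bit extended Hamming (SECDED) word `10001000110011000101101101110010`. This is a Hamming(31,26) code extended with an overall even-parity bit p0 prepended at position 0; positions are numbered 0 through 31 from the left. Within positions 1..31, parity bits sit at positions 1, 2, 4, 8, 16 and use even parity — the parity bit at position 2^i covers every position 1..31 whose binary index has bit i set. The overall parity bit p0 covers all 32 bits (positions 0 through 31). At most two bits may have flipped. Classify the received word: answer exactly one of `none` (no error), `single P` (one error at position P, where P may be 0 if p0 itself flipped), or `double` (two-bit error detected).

single 21

s1: b1⊕b3⊕b5⊕b7⊕b9⊕b11⊕b13⊕b15⊕b17⊕b19⊕b21⊕b23⊕b25⊕b27⊕b29⊕b31 = 0⊕0⊕0⊕0⊕1⊕0⊕1⊕0⊕1⊕1⊕0⊕1⊕1⊕1⊕0⊕0 = 1
s2: b2⊕b3⊕b6⊕b7⊕b10⊕b11⊕b14⊕b15⊕b18⊕b19⊕b22⊕b23⊕b26⊕b27⊕b30⊕b31 = 0⊕0⊕0⊕0⊕0⊕0⊕0⊕0⊕0⊕1⊕1⊕1⊕1⊕1⊕1⊕0 = 0
s4: b4⊕b5⊕b6⊕b7⊕b12⊕b13⊕b14⊕b15⊕b20⊕b21⊕b22⊕b23⊕b28⊕b29⊕b30⊕b31 = 1⊕0⊕0⊕0⊕1⊕1⊕0⊕0⊕1⊕0⊕1⊕1⊕0⊕0⊕1⊕0 = 1
s8: b8⊕b9⊕b10⊕b11⊕b12⊕b13⊕b14⊕b15⊕b24⊕b25⊕b26⊕b27⊕b28⊕b29⊕b30⊕b31 = 1⊕1⊕0⊕0⊕1⊕1⊕0⊕0⊕0⊕1⊕1⊕1⊕0⊕0⊕1⊕0 = 0
s16: b16⊕b17⊕b18⊕b19⊕b20⊕b21⊕b22⊕b23⊕b24⊕b25⊕b26⊕b27⊕b28⊕b29⊕b30⊕b31 = 0⊕1⊕0⊕1⊕1⊕0⊕1⊕1⊕0⊕1⊕1⊕1⊕0⊕0⊕1⊕0 = 1
Syndrome (s16...s1) = 10101 → position 21.
Overall parity (XOR of all 32 bits, including p0): 1⊕0⊕0⊕0⊕1⊕0⊕0⊕0⊕1⊕1⊕0⊕0⊕1⊕1⊕0⊕0⊕0⊕1⊕0⊕1⊕1⊕0⊕1⊕1⊕0⊕1⊕1⊕1⊕0⊕0⊕1⊕0 = 1
Overall=1, syndrome position=21 → single-bit error at position 21.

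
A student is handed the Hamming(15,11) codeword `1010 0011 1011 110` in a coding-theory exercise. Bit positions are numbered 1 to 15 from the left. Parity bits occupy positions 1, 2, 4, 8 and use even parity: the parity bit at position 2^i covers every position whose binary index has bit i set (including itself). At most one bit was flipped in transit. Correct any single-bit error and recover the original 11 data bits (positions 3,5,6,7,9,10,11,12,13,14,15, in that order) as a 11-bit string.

10011011110

s1: b1⊕b3⊕b5⊕b7⊕b9⊕b11⊕b13⊕b15 = 1⊕1⊕0⊕1⊕1⊕1⊕1⊕0 = 0
s2: b2⊕b3⊕b6⊕b7⊕b10⊕b11⊕b14⊕b15 = 0⊕1⊕0⊕1⊕0⊕1⊕1⊕0 = 0
s4: b4⊕b5⊕b6⊕b7⊕b12⊕b13⊕b14⊕b15 = 0⊕0⊕0⊕1⊕1⊕1⊕1⊕0 = 0
s8: b8⊕b9⊕b10⊕b11⊕b12⊕b13⊕b14⊕b15 = 1⊕1⊕0⊕1⊕1⊕1⊕1⊕0 = 0
Syndrome (s8...s1) = 0000 → position 0 (no error).
No correction needed.
Data bits at positions 3,5,6,7,9,10,11,12,13,14,15: 10011011110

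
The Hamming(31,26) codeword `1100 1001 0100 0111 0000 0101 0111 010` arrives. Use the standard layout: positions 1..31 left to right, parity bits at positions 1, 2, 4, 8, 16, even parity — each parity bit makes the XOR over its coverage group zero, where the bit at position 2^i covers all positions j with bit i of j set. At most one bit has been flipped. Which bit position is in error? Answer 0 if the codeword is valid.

24

s1: b1⊕b3⊕b5⊕b7⊕b9⊕b11⊕b13⊕b15⊕b17⊕b19⊕b21⊕b23⊕b25⊕b27⊕b29⊕b31 = 1⊕0⊕1⊕0⊕0⊕0⊕0⊕1⊕0⊕0⊕0⊕0⊕0⊕1⊕0⊕0 = 0
s2: b2⊕b3⊕b6⊕b7⊕b10⊕b11⊕b14⊕b15⊕b18⊕b19⊕b22⊕b23⊕b26⊕b27⊕b30⊕b31 = 1⊕0⊕0⊕0⊕1⊕0⊕1⊕1⊕0⊕0⊕1⊕0⊕1⊕1⊕1⊕0 = 0
s4: b4⊕b5⊕b6⊕b7⊕b12⊕b13⊕b14⊕b15⊕b20⊕b21⊕b22⊕b23⊕b28⊕b29⊕b30⊕b31 = 0⊕1⊕0⊕0⊕0⊕0⊕1⊕1⊕0⊕0⊕1⊕0⊕1⊕0⊕1⊕0 = 0
s8: b8⊕b9⊕b10⊕b11⊕b12⊕b13⊕b14⊕b15⊕b24⊕b25⊕b26⊕b27⊕b28⊕b29⊕b30⊕b31 = 1⊕0⊕1⊕0⊕0⊕0⊕1⊕1⊕1⊕0⊕1⊕1⊕1⊕0⊕1⊕0 = 1
s16: b16⊕b17⊕b18⊕b19⊕b20⊕b21⊕b22⊕b23⊕b24⊕b25⊕b26⊕b27⊕b28⊕b29⊕b30⊕b31 = 1⊕0⊕0⊕0⊕0⊕0⊕1⊕0⊕1⊕0⊕1⊕1⊕1⊕0⊕1⊕0 = 1
Syndrome (s16...s1) = 11000 → position 24.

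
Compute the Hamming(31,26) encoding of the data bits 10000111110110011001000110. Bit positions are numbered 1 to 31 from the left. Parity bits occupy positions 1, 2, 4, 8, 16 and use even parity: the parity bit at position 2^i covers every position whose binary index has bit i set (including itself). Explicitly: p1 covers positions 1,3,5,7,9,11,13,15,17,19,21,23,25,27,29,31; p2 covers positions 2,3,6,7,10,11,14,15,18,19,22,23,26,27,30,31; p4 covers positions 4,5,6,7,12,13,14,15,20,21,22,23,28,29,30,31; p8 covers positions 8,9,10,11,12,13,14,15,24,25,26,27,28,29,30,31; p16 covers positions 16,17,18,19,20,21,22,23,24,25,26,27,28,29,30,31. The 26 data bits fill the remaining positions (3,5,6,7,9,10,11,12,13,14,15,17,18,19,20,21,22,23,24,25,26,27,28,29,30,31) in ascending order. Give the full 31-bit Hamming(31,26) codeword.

Place data bits at non-power-of-two positions: b3=1, b5=0, b6=0, b7=0, b9=0, b10=1, b11=1, b12=1, b13=1, b14=1, b15=0, b17=1, b18=1, b19=0, b20=0, b21=1, b22=1, b23=0, b24=0, b25=1, b26=0, b27=0, b28=0, b29=1, b30=1, b31=0.
p1 = XOR of data positions {3,5,7,9,11,13,15,17,19,21,23,25,27,29,31} = 1⊕0⊕0⊕0⊕1⊕1⊕0⊕1⊕0⊕1⊕0⊕1⊕0⊕1⊕0 = 1
p2 = XOR of data positions {3,6,7,10,11,14,15,18,19,22,23,26,27,30,31} = 1⊕0⊕0⊕1⊕1⊕1⊕0⊕1⊕0⊕1⊕0⊕0⊕0⊕1⊕0 = 1
p4 = XOR of data positions {5,6,7,12,13,14,15,20,21,22,23,28,29,30,31} = 0⊕0⊕0⊕1⊕1⊕1⊕0⊕0⊕1⊕1⊕0⊕0⊕1⊕1⊕0 = 1
p8 = XOR of data positions {9,10,11,12,13,14,15,24,25,26,27,28,29,30,31} = 0⊕1⊕1⊕1⊕1⊕1⊕0⊕0⊕1⊕0⊕0⊕0⊕1⊕1⊕0 = 0
p16 = XOR of data positions {17,18,19,20,21,22,23,24,25,26,27,28,29,30,31} = 1⊕1⊕0⊕0⊕1⊕1⊕0⊕0⊕1⊕0⊕0⊕0⊕1⊕1⊕0 = 1
Codeword b1..b31 = 1111000001111101110011001000110

1111000001111101110011001000110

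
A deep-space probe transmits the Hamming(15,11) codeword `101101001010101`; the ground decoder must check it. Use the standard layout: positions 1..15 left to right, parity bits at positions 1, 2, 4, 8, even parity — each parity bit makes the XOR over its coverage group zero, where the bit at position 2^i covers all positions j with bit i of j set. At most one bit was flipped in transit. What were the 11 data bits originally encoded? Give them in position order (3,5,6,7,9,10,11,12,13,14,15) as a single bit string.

s1: b1⊕b3⊕b5⊕b7⊕b9⊕b11⊕b13⊕b15 = 1⊕1⊕0⊕0⊕1⊕1⊕1⊕1 = 0
s2: b2⊕b3⊕b6⊕b7⊕b10⊕b11⊕b14⊕b15 = 0⊕1⊕1⊕0⊕0⊕1⊕0⊕1 = 0
s4: b4⊕b5⊕b6⊕b7⊕b12⊕b13⊕b14⊕b15 = 1⊕0⊕1⊕0⊕0⊕1⊕0⊕1 = 0
s8: b8⊕b9⊕b10⊕b11⊕b12⊕b13⊕b14⊕b15 = 0⊕1⊕0⊕1⊕0⊕1⊕0⊕1 = 0
Syndrome (s8...s1) = 0000 → position 0 (no error).
No correction needed.
Data bits at positions 3,5,6,7,9,10,11,12,13,14,15: 10101010101

10101010101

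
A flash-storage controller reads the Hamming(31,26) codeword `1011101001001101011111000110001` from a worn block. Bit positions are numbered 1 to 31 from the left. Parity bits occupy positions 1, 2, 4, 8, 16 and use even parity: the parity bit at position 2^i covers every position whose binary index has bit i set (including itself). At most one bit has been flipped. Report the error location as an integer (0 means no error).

21

s1: b1⊕b3⊕b5⊕b7⊕b9⊕b11⊕b13⊕b15⊕b17⊕b19⊕b21⊕b23⊕b25⊕b27⊕b29⊕b31 = 1⊕1⊕1⊕1⊕0⊕0⊕1⊕0⊕0⊕1⊕1⊕0⊕0⊕1⊕0⊕1 = 1
s2: b2⊕b3⊕b6⊕b7⊕b10⊕b11⊕b14⊕b15⊕b18⊕b19⊕b22⊕b23⊕b26⊕b27⊕b30⊕b31 = 0⊕1⊕0⊕1⊕1⊕0⊕1⊕0⊕1⊕1⊕1⊕0⊕1⊕1⊕0⊕1 = 0
s4: b4⊕b5⊕b6⊕b7⊕b12⊕b13⊕b14⊕b15⊕b20⊕b21⊕b22⊕b23⊕b28⊕b29⊕b30⊕b31 = 1⊕1⊕0⊕1⊕0⊕1⊕1⊕0⊕1⊕1⊕1⊕0⊕0⊕0⊕0⊕1 = 1
s8: b8⊕b9⊕b10⊕b11⊕b12⊕b13⊕b14⊕b15⊕b24⊕b25⊕b26⊕b27⊕b28⊕b29⊕b30⊕b31 = 0⊕0⊕1⊕0⊕0⊕1⊕1⊕0⊕0⊕0⊕1⊕1⊕0⊕0⊕0⊕1 = 0
s16: b16⊕b17⊕b18⊕b19⊕b20⊕b21⊕b22⊕b23⊕b24⊕b25⊕b26⊕b27⊕b28⊕b29⊕b30⊕b31 = 1⊕0⊕1⊕1⊕1⊕1⊕1⊕0⊕0⊕0⊕1⊕1⊕0⊕0⊕0⊕1 = 1
Syndrome (s16...s1) = 10101 → position 21.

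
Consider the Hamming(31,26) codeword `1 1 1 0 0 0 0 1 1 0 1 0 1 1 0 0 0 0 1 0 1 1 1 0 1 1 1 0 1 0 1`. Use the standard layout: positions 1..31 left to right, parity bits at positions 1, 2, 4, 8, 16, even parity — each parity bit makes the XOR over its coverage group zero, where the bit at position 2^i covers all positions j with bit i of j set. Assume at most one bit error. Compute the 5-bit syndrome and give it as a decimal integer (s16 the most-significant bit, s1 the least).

20

s1: b1⊕b3⊕b5⊕b7⊕b9⊕b11⊕b13⊕b15⊕b17⊕b19⊕b21⊕b23⊕b25⊕b27⊕b29⊕b31 = 1⊕1⊕0⊕0⊕1⊕1⊕1⊕0⊕0⊕1⊕1⊕1⊕1⊕1⊕1⊕1 = 0
s2: b2⊕b3⊕b6⊕b7⊕b10⊕b11⊕b14⊕b15⊕b18⊕b19⊕b22⊕b23⊕b26⊕b27⊕b30⊕b31 = 1⊕1⊕0⊕0⊕0⊕1⊕1⊕0⊕0⊕1⊕1⊕1⊕1⊕1⊕0⊕1 = 0
s4: b4⊕b5⊕b6⊕b7⊕b12⊕b13⊕b14⊕b15⊕b20⊕b21⊕b22⊕b23⊕b28⊕b29⊕b30⊕b31 = 0⊕0⊕0⊕0⊕0⊕1⊕1⊕0⊕0⊕1⊕1⊕1⊕0⊕1⊕0⊕1 = 1
s8: b8⊕b9⊕b10⊕b11⊕b12⊕b13⊕b14⊕b15⊕b24⊕b25⊕b26⊕b27⊕b28⊕b29⊕b30⊕b31 = 1⊕1⊕0⊕1⊕0⊕1⊕1⊕0⊕0⊕1⊕1⊕1⊕0⊕1⊕0⊕1 = 0
s16: b16⊕b17⊕b18⊕b19⊕b20⊕b21⊕b22⊕b23⊕b24⊕b25⊕b26⊕b27⊕b28⊕b29⊕b30⊕b31 = 0⊕0⊕0⊕1⊕0⊕1⊕1⊕1⊕0⊕1⊕1⊕1⊕0⊕1⊕0⊕1 = 1
Syndrome (s16...s1) = 10100 → position 20.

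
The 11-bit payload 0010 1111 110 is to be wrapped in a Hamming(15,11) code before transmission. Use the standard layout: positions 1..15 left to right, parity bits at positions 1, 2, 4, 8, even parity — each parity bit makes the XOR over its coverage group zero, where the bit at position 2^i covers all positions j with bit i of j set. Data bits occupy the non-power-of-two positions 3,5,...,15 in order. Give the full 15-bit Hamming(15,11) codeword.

100001001111110

Place data bits at non-power-of-two positions: b3=0, b5=0, b6=1, b7=0, b9=1, b10=1, b11=1, b12=1, b13=1, b14=1, b15=0.
p1 = XOR of data positions {3,5,7,9,11,13,15} = 0⊕0⊕0⊕1⊕1⊕1⊕0 = 1
p2 = XOR of data positions {3,6,7,10,11,14,15} = 0⊕1⊕0⊕1⊕1⊕1⊕0 = 0
p4 = XOR of data positions {5,6,7,12,13,14,15} = 0⊕1⊕0⊕1⊕1⊕1⊕0 = 0
p8 = XOR of data positions {9,10,11,12,13,14,15} = 1⊕1⊕1⊕1⊕1⊕1⊕0 = 0
Codeword b1..b15 = 100001001111110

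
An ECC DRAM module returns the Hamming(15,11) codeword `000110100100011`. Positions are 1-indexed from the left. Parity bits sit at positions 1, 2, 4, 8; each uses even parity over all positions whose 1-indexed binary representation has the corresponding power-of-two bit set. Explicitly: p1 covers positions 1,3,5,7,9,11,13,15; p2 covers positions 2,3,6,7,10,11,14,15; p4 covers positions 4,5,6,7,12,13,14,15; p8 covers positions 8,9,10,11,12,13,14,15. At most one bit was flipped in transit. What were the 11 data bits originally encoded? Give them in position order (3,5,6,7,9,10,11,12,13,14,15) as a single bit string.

s1: b1⊕b3⊕b5⊕b7⊕b9⊕b11⊕b13⊕b15 = 0⊕0⊕1⊕1⊕0⊕0⊕0⊕1 = 1
s2: b2⊕b3⊕b6⊕b7⊕b10⊕b11⊕b14⊕b15 = 0⊕0⊕0⊕1⊕1⊕0⊕1⊕1 = 0
s4: b4⊕b5⊕b6⊕b7⊕b12⊕b13⊕b14⊕b15 = 1⊕1⊕0⊕1⊕0⊕0⊕1⊕1 = 1
s8: b8⊕b9⊕b10⊕b11⊕b12⊕b13⊕b14⊕b15 = 0⊕0⊕1⊕0⊕0⊕0⊕1⊕1 = 1
Syndrome (s8...s1) = 1101 → position 13.
Flip bit 13: corrected codeword = 000110100100111
Data bits at positions 3,5,6,7,9,10,11,12,13,14,15: 01010100111

01010100111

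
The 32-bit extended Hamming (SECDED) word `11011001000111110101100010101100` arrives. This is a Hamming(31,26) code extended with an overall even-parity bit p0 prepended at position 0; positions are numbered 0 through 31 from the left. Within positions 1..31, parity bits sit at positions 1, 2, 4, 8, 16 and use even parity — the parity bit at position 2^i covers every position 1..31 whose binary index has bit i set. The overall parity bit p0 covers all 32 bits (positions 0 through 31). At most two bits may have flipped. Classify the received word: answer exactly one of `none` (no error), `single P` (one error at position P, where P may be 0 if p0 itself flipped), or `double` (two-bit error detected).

s1: b1⊕b3⊕b5⊕b7⊕b9⊕b11⊕b13⊕b15⊕b17⊕b19⊕b21⊕b23⊕b25⊕b27⊕b29⊕b31 = 1⊕1⊕0⊕1⊕0⊕1⊕1⊕1⊕1⊕1⊕0⊕0⊕0⊕0⊕1⊕0 = 1
s2: b2⊕b3⊕b6⊕b7⊕b10⊕b11⊕b14⊕b15⊕b18⊕b19⊕b22⊕b23⊕b26⊕b27⊕b30⊕b31 = 0⊕1⊕0⊕1⊕0⊕1⊕1⊕1⊕0⊕1⊕0⊕0⊕1⊕0⊕0⊕0 = 1
s4: b4⊕b5⊕b6⊕b7⊕b12⊕b13⊕b14⊕b15⊕b20⊕b21⊕b22⊕b23⊕b28⊕b29⊕b30⊕b31 = 1⊕0⊕0⊕1⊕1⊕1⊕1⊕1⊕1⊕0⊕0⊕0⊕1⊕1⊕0⊕0 = 1
s8: b8⊕b9⊕b10⊕b11⊕b12⊕b13⊕b14⊕b15⊕b24⊕b25⊕b26⊕b27⊕b28⊕b29⊕b30⊕b31 = 0⊕0⊕0⊕1⊕1⊕1⊕1⊕1⊕1⊕0⊕1⊕0⊕1⊕1⊕0⊕0 = 1
s16: b16⊕b17⊕b18⊕b19⊕b20⊕b21⊕b22⊕b23⊕b24⊕b25⊕b26⊕b27⊕b28⊕b29⊕b30⊕b31 = 0⊕1⊕0⊕1⊕1⊕0⊕0⊕0⊕1⊕0⊕1⊕0⊕1⊕1⊕0⊕0 = 1
Syndrome (s16...s1) = 11111 → position 31.
Overall parity (XOR of all 32 bits, including p0): 1⊕1⊕0⊕1⊕1⊕0⊕0⊕1⊕0⊕0⊕0⊕1⊕1⊕1⊕1⊕1⊕0⊕1⊕0⊕1⊕1⊕0⊕0⊕0⊕1⊕0⊕1⊕0⊕1⊕1⊕0⊕0 = 1
Overall=1, syndrome position=31 → single-bit error at position 31.

single 31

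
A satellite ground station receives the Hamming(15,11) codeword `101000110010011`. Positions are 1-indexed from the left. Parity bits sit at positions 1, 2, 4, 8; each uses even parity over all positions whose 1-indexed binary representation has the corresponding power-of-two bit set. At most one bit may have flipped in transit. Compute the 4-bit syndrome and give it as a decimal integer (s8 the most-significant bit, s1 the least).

7

s1: b1⊕b3⊕b5⊕b7⊕b9⊕b11⊕b13⊕b15 = 1⊕1⊕0⊕1⊕0⊕1⊕0⊕1 = 1
s2: b2⊕b3⊕b6⊕b7⊕b10⊕b11⊕b14⊕b15 = 0⊕1⊕0⊕1⊕0⊕1⊕1⊕1 = 1
s4: b4⊕b5⊕b6⊕b7⊕b12⊕b13⊕b14⊕b15 = 0⊕0⊕0⊕1⊕0⊕0⊕1⊕1 = 1
s8: b8⊕b9⊕b10⊕b11⊕b12⊕b13⊕b14⊕b15 = 1⊕0⊕0⊕1⊕0⊕0⊕1⊕1 = 0
Syndrome (s8...s1) = 0111 → position 7.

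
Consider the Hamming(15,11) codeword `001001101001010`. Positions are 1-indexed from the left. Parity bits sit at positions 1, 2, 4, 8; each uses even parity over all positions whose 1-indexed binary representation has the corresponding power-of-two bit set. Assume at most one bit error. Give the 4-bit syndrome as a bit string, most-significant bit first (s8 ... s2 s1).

s1: b1⊕b3⊕b5⊕b7⊕b9⊕b11⊕b13⊕b15 = 0⊕1⊕0⊕1⊕1⊕0⊕0⊕0 = 1
s2: b2⊕b3⊕b6⊕b7⊕b10⊕b11⊕b14⊕b15 = 0⊕1⊕1⊕1⊕0⊕0⊕1⊕0 = 0
s4: b4⊕b5⊕b6⊕b7⊕b12⊕b13⊕b14⊕b15 = 0⊕0⊕1⊕1⊕1⊕0⊕1⊕0 = 0
s8: b8⊕b9⊕b10⊕b11⊕b12⊕b13⊕b14⊕b15 = 0⊕1⊕0⊕0⊕1⊕0⊕1⊕0 = 1
Syndrome (s8...s1) = 1001 → position 9.

1001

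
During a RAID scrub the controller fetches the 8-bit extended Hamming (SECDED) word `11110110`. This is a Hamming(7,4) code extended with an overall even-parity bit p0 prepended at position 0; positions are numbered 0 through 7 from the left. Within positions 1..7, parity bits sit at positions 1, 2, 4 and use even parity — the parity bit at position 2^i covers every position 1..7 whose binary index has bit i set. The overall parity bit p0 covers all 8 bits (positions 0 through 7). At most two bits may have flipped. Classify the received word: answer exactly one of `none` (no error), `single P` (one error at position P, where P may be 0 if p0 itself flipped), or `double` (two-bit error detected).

s1: b1⊕b3⊕b5⊕b7 = 1⊕1⊕1⊕0 = 1
s2: b2⊕b3⊕b6⊕b7 = 1⊕1⊕1⊕0 = 1
s4: b4⊕b5⊕b6⊕b7 = 0⊕1⊕1⊕0 = 0
Syndrome (s4...s1) = 011 → position 3.
Overall parity (XOR of all 8 bits, including p0): 1⊕1⊕1⊕1⊕0⊕1⊕1⊕0 = 0
Overall=0, syndrome position=3 → double-bit error detected (uncorrectable).

double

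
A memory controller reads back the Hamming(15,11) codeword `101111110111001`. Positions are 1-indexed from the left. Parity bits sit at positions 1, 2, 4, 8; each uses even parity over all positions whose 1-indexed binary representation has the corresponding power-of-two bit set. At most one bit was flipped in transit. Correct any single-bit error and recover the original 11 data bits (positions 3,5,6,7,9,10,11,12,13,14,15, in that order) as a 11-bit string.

s1: b1⊕b3⊕b5⊕b7⊕b9⊕b11⊕b13⊕b15 = 1⊕1⊕1⊕1⊕0⊕1⊕0⊕1 = 0
s2: b2⊕b3⊕b6⊕b7⊕b10⊕b11⊕b14⊕b15 = 0⊕1⊕1⊕1⊕1⊕1⊕0⊕1 = 0
s4: b4⊕b5⊕b6⊕b7⊕b12⊕b13⊕b14⊕b15 = 1⊕1⊕1⊕1⊕1⊕0⊕0⊕1 = 0
s8: b8⊕b9⊕b10⊕b11⊕b12⊕b13⊕b14⊕b15 = 1⊕0⊕1⊕1⊕1⊕0⊕0⊕1 = 1
Syndrome (s8...s1) = 1000 → position 8.
Flip bit 8: corrected codeword = 101111100111001
Data bits at positions 3,5,6,7,9,10,11,12,13,14,15: 11110111001

11110111001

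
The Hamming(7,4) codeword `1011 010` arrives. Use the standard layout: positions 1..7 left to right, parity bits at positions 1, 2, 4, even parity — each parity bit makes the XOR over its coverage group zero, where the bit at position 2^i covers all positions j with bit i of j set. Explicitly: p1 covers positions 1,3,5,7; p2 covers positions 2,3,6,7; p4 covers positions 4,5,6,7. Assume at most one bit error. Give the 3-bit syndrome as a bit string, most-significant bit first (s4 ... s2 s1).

000

s1: b1⊕b3⊕b5⊕b7 = 1⊕1⊕0⊕0 = 0
s2: b2⊕b3⊕b6⊕b7 = 0⊕1⊕1⊕0 = 0
s4: b4⊕b5⊕b6⊕b7 = 1⊕0⊕1⊕0 = 0
Syndrome (s4...s1) = 000 → position 0 (no error).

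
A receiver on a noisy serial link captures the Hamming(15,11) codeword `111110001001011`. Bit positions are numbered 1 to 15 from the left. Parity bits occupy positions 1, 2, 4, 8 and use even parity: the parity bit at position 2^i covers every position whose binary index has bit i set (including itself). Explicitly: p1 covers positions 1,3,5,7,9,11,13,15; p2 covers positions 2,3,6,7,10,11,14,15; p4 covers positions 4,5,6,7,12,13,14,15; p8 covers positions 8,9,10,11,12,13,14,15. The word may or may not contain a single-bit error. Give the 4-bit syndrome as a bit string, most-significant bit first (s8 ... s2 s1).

s1: b1⊕b3⊕b5⊕b7⊕b9⊕b11⊕b13⊕b15 = 1⊕1⊕1⊕0⊕1⊕0⊕0⊕1 = 1
s2: b2⊕b3⊕b6⊕b7⊕b10⊕b11⊕b14⊕b15 = 1⊕1⊕0⊕0⊕0⊕0⊕1⊕1 = 0
s4: b4⊕b5⊕b6⊕b7⊕b12⊕b13⊕b14⊕b15 = 1⊕1⊕0⊕0⊕1⊕0⊕1⊕1 = 1
s8: b8⊕b9⊕b10⊕b11⊕b12⊕b13⊕b14⊕b15 = 0⊕1⊕0⊕0⊕1⊕0⊕1⊕1 = 0
Syndrome (s8...s1) = 0101 → position 5.

0101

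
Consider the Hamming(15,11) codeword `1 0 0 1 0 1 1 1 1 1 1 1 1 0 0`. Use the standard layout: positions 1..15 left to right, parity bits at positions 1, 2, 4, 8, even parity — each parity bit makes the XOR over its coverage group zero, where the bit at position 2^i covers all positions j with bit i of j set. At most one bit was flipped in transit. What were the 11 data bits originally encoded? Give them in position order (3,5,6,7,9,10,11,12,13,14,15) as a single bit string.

01111111100

s1: b1⊕b3⊕b5⊕b7⊕b9⊕b11⊕b13⊕b15 = 1⊕0⊕0⊕1⊕1⊕1⊕1⊕0 = 1
s2: b2⊕b3⊕b6⊕b7⊕b10⊕b11⊕b14⊕b15 = 0⊕0⊕1⊕1⊕1⊕1⊕0⊕0 = 0
s4: b4⊕b5⊕b6⊕b7⊕b12⊕b13⊕b14⊕b15 = 1⊕0⊕1⊕1⊕1⊕1⊕0⊕0 = 1
s8: b8⊕b9⊕b10⊕b11⊕b12⊕b13⊕b14⊕b15 = 1⊕1⊕1⊕1⊕1⊕1⊕0⊕0 = 0
Syndrome (s8...s1) = 0101 → position 5.
Flip bit 5: corrected codeword = 100111111111100
Data bits at positions 3,5,6,7,9,10,11,12,13,14,15: 01111111100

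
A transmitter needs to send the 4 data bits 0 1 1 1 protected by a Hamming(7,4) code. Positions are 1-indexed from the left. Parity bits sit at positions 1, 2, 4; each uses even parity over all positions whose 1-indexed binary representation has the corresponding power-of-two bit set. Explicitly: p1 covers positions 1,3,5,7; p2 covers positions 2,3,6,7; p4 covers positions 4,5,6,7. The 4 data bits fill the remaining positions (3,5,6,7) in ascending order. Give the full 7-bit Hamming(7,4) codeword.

Place data bits at non-power-of-two positions: b3=0, b5=1, b6=1, b7=1.
p1 = XOR of data positions {3,5,7} = 0⊕1⊕1 = 0
p2 = XOR of data positions {3,6,7} = 0⊕1⊕1 = 0
p4 = XOR of data positions {5,6,7} = 1⊕1⊕1 = 1
Codeword b1..b7 = 0001111

0001111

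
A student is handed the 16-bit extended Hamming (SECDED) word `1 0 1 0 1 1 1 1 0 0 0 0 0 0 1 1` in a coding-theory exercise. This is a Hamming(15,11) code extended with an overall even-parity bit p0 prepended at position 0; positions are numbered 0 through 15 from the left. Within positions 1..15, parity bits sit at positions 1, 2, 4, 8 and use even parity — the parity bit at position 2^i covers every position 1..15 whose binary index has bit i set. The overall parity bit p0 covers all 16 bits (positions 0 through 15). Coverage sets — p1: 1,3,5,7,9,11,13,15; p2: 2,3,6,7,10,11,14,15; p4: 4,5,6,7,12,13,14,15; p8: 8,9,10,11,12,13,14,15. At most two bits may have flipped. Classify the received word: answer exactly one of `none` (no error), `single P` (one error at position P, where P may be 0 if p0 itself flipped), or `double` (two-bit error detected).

double

s1: b1⊕b3⊕b5⊕b7⊕b9⊕b11⊕b13⊕b15 = 0⊕0⊕1⊕1⊕0⊕0⊕0⊕1 = 1
s2: b2⊕b3⊕b6⊕b7⊕b10⊕b11⊕b14⊕b15 = 1⊕0⊕1⊕1⊕0⊕0⊕1⊕1 = 1
s4: b4⊕b5⊕b6⊕b7⊕b12⊕b13⊕b14⊕b15 = 1⊕1⊕1⊕1⊕0⊕0⊕1⊕1 = 0
s8: b8⊕b9⊕b10⊕b11⊕b12⊕b13⊕b14⊕b15 = 0⊕0⊕0⊕0⊕0⊕0⊕1⊕1 = 0
Syndrome (s8...s1) = 0011 → position 3.
Overall parity (XOR of all 16 bits, including p0): 1⊕0⊕1⊕0⊕1⊕1⊕1⊕1⊕0⊕0⊕0⊕0⊕0⊕0⊕1⊕1 = 0
Overall=0, syndrome position=3 → double-bit error detected (uncorrectable).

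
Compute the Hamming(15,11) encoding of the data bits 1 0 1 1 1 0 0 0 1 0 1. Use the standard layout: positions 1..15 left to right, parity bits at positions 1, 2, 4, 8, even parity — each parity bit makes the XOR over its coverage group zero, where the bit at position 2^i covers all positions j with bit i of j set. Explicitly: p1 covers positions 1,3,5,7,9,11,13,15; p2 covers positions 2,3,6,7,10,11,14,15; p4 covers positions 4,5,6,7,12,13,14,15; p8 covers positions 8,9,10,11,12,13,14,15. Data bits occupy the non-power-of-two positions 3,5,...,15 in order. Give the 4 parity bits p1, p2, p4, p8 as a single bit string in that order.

Place data bits at non-power-of-two positions: b3=1, b5=0, b6=1, b7=1, b9=1, b10=0, b11=0, b12=0, b13=1, b14=0, b15=1.
p1 = XOR of data positions {3,5,7,9,11,13,15} = 1⊕0⊕1⊕1⊕0⊕1⊕1 = 1
p2 = XOR of data positions {3,6,7,10,11,14,15} = 1⊕1⊕1⊕0⊕0⊕0⊕1 = 0
p4 = XOR of data positions {5,6,7,12,13,14,15} = 0⊕1⊕1⊕0⊕1⊕0⊕1 = 0
p8 = XOR of data positions {9,10,11,12,13,14,15} = 1⊕0⊕0⊕0⊕1⊕0⊕1 = 1
Parity bits p1,p2,p4,p8 = 1001

1001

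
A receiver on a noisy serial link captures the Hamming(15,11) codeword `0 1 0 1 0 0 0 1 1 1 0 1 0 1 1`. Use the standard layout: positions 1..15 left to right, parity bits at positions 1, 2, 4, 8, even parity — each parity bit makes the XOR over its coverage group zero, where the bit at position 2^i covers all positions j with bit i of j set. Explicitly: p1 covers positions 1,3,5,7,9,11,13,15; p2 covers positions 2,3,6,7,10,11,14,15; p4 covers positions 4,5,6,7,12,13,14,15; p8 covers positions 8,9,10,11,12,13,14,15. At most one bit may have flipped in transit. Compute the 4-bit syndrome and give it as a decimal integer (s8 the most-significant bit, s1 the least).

s1: b1⊕b3⊕b5⊕b7⊕b9⊕b11⊕b13⊕b15 = 0⊕0⊕0⊕0⊕1⊕0⊕0⊕1 = 0
s2: b2⊕b3⊕b6⊕b7⊕b10⊕b11⊕b14⊕b15 = 1⊕0⊕0⊕0⊕1⊕0⊕1⊕1 = 0
s4: b4⊕b5⊕b6⊕b7⊕b12⊕b13⊕b14⊕b15 = 1⊕0⊕0⊕0⊕1⊕0⊕1⊕1 = 0
s8: b8⊕b9⊕b10⊕b11⊕b12⊕b13⊕b14⊕b15 = 1⊕1⊕1⊕0⊕1⊕0⊕1⊕1 = 0
Syndrome (s8...s1) = 0000 → position 0 (no error).

0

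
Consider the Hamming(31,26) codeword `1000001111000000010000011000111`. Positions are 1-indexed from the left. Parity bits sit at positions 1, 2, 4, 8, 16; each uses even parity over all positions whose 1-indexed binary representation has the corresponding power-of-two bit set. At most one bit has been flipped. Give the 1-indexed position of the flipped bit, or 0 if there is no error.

2

s1: b1⊕b3⊕b5⊕b7⊕b9⊕b11⊕b13⊕b15⊕b17⊕b19⊕b21⊕b23⊕b25⊕b27⊕b29⊕b31 = 1⊕0⊕0⊕1⊕1⊕0⊕0⊕0⊕0⊕0⊕0⊕0⊕1⊕0⊕1⊕1 = 0
s2: b2⊕b3⊕b6⊕b7⊕b10⊕b11⊕b14⊕b15⊕b18⊕b19⊕b22⊕b23⊕b26⊕b27⊕b30⊕b31 = 0⊕0⊕0⊕1⊕1⊕0⊕0⊕0⊕1⊕0⊕0⊕0⊕0⊕0⊕1⊕1 = 1
s4: b4⊕b5⊕b6⊕b7⊕b12⊕b13⊕b14⊕b15⊕b20⊕b21⊕b22⊕b23⊕b28⊕b29⊕b30⊕b31 = 0⊕0⊕0⊕1⊕0⊕0⊕0⊕0⊕0⊕0⊕0⊕0⊕0⊕1⊕1⊕1 = 0
s8: b8⊕b9⊕b10⊕b11⊕b12⊕b13⊕b14⊕b15⊕b24⊕b25⊕b26⊕b27⊕b28⊕b29⊕b30⊕b31 = 1⊕1⊕1⊕0⊕0⊕0⊕0⊕0⊕1⊕1⊕0⊕0⊕0⊕1⊕1⊕1 = 0
s16: b16⊕b17⊕b18⊕b19⊕b20⊕b21⊕b22⊕b23⊕b24⊕b25⊕b26⊕b27⊕b28⊕b29⊕b30⊕b31 = 0⊕0⊕1⊕0⊕0⊕0⊕0⊕0⊕1⊕1⊕0⊕0⊕0⊕1⊕1⊕1 = 0
Syndrome (s16...s1) = 00010 → position 2.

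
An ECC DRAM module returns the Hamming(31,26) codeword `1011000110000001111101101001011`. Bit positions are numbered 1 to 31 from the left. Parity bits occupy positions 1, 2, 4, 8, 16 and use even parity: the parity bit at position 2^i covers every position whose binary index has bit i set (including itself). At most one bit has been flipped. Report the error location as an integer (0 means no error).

s1: b1⊕b3⊕b5⊕b7⊕b9⊕b11⊕b13⊕b15⊕b17⊕b19⊕b21⊕b23⊕b25⊕b27⊕b29⊕b31 = 1⊕1⊕0⊕0⊕1⊕0⊕0⊕0⊕1⊕1⊕0⊕1⊕1⊕0⊕0⊕1 = 0
s2: b2⊕b3⊕b6⊕b7⊕b10⊕b11⊕b14⊕b15⊕b18⊕b19⊕b22⊕b23⊕b26⊕b27⊕b30⊕b31 = 0⊕1⊕0⊕0⊕0⊕0⊕0⊕0⊕1⊕1⊕1⊕1⊕0⊕0⊕1⊕1 = 1
s4: b4⊕b5⊕b6⊕b7⊕b12⊕b13⊕b14⊕b15⊕b20⊕b21⊕b22⊕b23⊕b28⊕b29⊕b30⊕b31 = 1⊕0⊕0⊕0⊕0⊕0⊕0⊕0⊕1⊕0⊕1⊕1⊕1⊕0⊕1⊕1 = 1
s8: b8⊕b9⊕b10⊕b11⊕b12⊕b13⊕b14⊕b15⊕b24⊕b25⊕b26⊕b27⊕b28⊕b29⊕b30⊕b31 = 1⊕1⊕0⊕0⊕0⊕0⊕0⊕0⊕0⊕1⊕0⊕0⊕1⊕0⊕1⊕1 = 0
s16: b16⊕b17⊕b18⊕b19⊕b20⊕b21⊕b22⊕b23⊕b24⊕b25⊕b26⊕b27⊕b28⊕b29⊕b30⊕b31 = 1⊕1⊕1⊕1⊕1⊕0⊕1⊕1⊕0⊕1⊕0⊕0⊕1⊕0⊕1⊕1 = 1
Syndrome (s16...s1) = 10110 → position 22.

22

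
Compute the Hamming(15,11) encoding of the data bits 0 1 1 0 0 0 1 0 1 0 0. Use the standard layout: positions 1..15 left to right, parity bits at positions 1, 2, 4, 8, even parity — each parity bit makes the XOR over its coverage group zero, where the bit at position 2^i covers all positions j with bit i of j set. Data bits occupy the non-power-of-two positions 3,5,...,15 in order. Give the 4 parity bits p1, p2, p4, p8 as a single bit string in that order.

1010

Place data bits at non-power-of-two positions: b3=0, b5=1, b6=1, b7=0, b9=0, b10=0, b11=1, b12=0, b13=1, b14=0, b15=0.
p1 = XOR of data positions {3,5,7,9,11,13,15} = 0⊕1⊕0⊕0⊕1⊕1⊕0 = 1
p2 = XOR of data positions {3,6,7,10,11,14,15} = 0⊕1⊕0⊕0⊕1⊕0⊕0 = 0
p4 = XOR of data positions {5,6,7,12,13,14,15} = 1⊕1⊕0⊕0⊕1⊕0⊕0 = 1
p8 = XOR of data positions {9,10,11,12,13,14,15} = 0⊕0⊕1⊕0⊕1⊕0⊕0 = 0
Parity bits p1,p2,p4,p8 = 1010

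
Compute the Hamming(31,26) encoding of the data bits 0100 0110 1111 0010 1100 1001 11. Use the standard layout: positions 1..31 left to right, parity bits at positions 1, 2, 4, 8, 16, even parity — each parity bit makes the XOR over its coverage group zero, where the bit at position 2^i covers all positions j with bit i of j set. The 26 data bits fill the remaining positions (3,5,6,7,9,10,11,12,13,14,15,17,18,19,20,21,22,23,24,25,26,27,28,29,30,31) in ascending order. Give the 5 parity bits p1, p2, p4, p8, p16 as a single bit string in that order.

01010

Place data bits at non-power-of-two positions: b3=0, b5=1, b6=0, b7=0, b9=0, b10=1, b11=1, b12=0, b13=1, b14=1, b15=1, b17=1, b18=0, b19=0, b20=1, b21=0, b22=1, b23=1, b24=0, b25=0, b26=1, b27=0, b28=0, b29=1, b30=1, b31=1.
p1 = XOR of data positions {3,5,7,9,11,13,15,17,19,21,23,25,27,29,31} = 0⊕1⊕0⊕0⊕1⊕1⊕1⊕1⊕0⊕0⊕1⊕0⊕0⊕1⊕1 = 0
p2 = XOR of data positions {3,6,7,10,11,14,15,18,19,22,23,26,27,30,31} = 0⊕0⊕0⊕1⊕1⊕1⊕1⊕0⊕0⊕1⊕1⊕1⊕0⊕1⊕1 = 1
p4 = XOR of data positions {5,6,7,12,13,14,15,20,21,22,23,28,29,30,31} = 1⊕0⊕0⊕0⊕1⊕1⊕1⊕1⊕0⊕1⊕1⊕0⊕1⊕1⊕1 = 0
p8 = XOR of data positions {9,10,11,12,13,14,15,24,25,26,27,28,29,30,31} = 0⊕1⊕1⊕0⊕1⊕1⊕1⊕0⊕0⊕1⊕0⊕0⊕1⊕1⊕1 = 1
p16 = XOR of data positions {17,18,19,20,21,22,23,24,25,26,27,28,29,30,31} = 1⊕0⊕0⊕1⊕0⊕1⊕1⊕0⊕0⊕1⊕0⊕0⊕1⊕1⊕1 = 0
Parity bits p1,p2,p4,p8,p16 = 01010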